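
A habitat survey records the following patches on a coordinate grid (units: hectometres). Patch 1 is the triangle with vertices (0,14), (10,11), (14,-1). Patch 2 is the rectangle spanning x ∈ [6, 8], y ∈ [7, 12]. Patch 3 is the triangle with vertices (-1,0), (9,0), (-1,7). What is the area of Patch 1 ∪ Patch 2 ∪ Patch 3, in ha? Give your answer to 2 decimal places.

89.42

By inclusion–exclusion:
Individual areas: |Patch 1| = 54, |Patch 2| = 10, |Patch 3| = 35.
|Patch 1∩Patch 2| = 9.581.
|Patch 1∩Patch 3| = 0.
|Patch 2∩Patch 3| = 0.
|Patch 1∩Patch 2∩Patch 3| = 0.
|Patch 1 ∪ Patch 2 ∪ Patch 3| = 99 − 9.581 + 0 = 89.42.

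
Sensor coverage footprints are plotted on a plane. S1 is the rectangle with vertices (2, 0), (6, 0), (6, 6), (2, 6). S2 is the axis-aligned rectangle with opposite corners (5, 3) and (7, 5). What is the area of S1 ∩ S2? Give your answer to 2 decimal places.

2.00

|S1∩S2|: x∈[5,6], y∈[3,5] → 1·2 = 2.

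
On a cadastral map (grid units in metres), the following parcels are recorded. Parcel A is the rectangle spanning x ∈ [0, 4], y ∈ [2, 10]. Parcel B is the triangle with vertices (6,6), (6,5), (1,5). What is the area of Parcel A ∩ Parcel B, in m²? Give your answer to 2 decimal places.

0.90

The intersection is the polygon with vertices (4,5), (1,5), (4,5.6).
By the shoelace formula its area is 0.90.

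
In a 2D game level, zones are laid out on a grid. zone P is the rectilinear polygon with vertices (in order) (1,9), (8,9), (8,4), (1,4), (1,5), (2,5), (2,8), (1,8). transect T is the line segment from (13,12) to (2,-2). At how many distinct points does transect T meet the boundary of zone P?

2

The segment meets the boundary at (6.714,4), (8,5.636).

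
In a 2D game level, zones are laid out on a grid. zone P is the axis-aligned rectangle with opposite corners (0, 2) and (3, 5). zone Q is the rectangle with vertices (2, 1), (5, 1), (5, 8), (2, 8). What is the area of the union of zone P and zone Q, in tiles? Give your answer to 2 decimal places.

By inclusion–exclusion:
Individual areas: |zone P| = 9, |zone Q| = 21.
|zone P∩zone Q|: x∈[2,3], y∈[2,5] → 1·3 = 3.
|zone P ∪ zone Q| = 30 − 3 = 27.00.

27.00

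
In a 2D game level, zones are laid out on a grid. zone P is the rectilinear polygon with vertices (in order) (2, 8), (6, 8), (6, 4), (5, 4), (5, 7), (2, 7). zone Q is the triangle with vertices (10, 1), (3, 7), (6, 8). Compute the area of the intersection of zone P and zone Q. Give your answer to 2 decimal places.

The intersection is the polygon with vertices (6,4.429), (5,5.286), (5,7), (3,7), (6,8).
By the shoelace formula its area is 3.64.

3.64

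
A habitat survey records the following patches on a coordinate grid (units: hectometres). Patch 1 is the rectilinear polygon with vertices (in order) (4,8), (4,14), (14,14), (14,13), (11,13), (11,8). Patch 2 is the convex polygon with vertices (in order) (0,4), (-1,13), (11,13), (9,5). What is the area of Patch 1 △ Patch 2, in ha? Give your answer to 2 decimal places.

70.25

|Patch 1| = 45, |Patch 2| = 89, |Patch 1∩Patch 2| = 31.875.
|Patch 1 △ Patch 2| = |Patch 1| + |Patch 2| − 2·|Patch 1∩Patch 2| = 45 + 89 − 63.75 = 70.25.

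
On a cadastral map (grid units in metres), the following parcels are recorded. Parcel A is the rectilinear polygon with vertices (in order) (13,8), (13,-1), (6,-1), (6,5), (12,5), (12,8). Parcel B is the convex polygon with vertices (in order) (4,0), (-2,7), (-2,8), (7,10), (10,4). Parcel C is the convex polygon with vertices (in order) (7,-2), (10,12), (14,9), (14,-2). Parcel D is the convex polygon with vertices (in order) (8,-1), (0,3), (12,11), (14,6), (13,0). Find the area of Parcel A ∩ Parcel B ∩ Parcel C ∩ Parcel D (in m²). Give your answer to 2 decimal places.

2.50

The intersection is the polygon with vertices (10,4), (8,2.667), (8.5,5), (9.5,5).
By the shoelace formula its area is 2.50.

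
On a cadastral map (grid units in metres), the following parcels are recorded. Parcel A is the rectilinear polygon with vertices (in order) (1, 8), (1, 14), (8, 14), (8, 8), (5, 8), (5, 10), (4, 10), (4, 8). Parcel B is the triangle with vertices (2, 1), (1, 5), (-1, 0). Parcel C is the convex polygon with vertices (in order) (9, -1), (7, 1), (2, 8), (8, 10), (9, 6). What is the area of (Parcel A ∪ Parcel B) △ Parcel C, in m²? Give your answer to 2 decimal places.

|Parcel A ∪ Parcel B| = 46.5.
|(Parcel A ∪ Parcel B) ∩ Parcel C| = 5.1667.
|(Parcel A ∪ Parcel B) △ Parcel C| = 46.5 + 39.5 − 10.3333 = 75.67.

75.67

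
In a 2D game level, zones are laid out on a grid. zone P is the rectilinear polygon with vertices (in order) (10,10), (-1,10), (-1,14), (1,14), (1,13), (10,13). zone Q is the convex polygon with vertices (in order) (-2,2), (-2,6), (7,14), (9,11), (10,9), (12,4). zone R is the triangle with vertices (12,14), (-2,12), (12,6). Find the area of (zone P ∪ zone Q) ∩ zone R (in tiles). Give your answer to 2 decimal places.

40.33

|zone P ∪ zone Q| = 117.6458.
|(zone P ∪ zone Q) ∩ zone R| = 40.33.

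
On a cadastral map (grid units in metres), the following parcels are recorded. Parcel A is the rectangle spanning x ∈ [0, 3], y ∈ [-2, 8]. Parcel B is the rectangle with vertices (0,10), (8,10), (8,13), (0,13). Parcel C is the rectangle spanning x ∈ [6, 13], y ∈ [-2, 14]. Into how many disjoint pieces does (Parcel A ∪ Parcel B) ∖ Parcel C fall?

2

(Parcel A ∪ Parcel B) ∖ Parcel C splits into 2 disjoint pieces (area 30, area 18).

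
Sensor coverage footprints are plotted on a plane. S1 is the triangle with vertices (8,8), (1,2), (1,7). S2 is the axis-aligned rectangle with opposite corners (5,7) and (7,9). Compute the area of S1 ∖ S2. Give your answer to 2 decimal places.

16.08

|S1| = 17.5, |S1∩S2| = 1.4167.
|S1 ∖ S2| = |S1| − |S1∩S2| = 17.5 − 1.4167 = 16.08.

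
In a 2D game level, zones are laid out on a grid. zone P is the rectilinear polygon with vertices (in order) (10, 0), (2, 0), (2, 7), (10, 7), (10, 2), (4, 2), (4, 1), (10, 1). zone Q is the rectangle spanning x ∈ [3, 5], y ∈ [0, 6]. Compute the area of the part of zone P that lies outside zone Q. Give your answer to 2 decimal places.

|zone P| = 50, |zone P∩zone Q| = 11.
|zone P ∖ zone Q| = |zone P| − |zone P∩zone Q| = 50 − 11 = 39.00.

39.00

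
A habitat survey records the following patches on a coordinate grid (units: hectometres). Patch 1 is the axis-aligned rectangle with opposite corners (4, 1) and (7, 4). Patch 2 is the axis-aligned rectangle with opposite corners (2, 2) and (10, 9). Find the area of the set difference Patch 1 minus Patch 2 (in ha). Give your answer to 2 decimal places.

3.00

|Patch 1∩Patch 2|: x∈[4,7], y∈[2,4] → 3·2 = 6.
|Patch 1| = 9.
|Patch 1 ∖ Patch 2| = |Patch 1| − |Patch 1∩Patch 2| = 9 − 6 = 3.00.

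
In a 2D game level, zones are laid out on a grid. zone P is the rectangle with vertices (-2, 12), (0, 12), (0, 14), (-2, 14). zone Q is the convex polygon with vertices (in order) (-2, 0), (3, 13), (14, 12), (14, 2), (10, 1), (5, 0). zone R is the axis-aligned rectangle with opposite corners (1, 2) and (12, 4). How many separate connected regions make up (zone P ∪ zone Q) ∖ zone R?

(zone P ∪ zone Q) ∖ zone R splits into 2 disjoint pieces (area 4, area 139.5).

2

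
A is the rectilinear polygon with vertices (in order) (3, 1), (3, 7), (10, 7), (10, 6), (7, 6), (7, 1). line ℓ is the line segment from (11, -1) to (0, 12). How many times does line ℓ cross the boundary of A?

2

The segment meets the boundary at (4.231,7), (7,3.727).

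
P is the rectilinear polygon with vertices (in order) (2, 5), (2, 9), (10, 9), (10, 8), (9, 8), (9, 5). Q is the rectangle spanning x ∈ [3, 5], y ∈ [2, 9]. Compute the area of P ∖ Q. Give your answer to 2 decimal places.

21.00

|P| = 29, |P∩Q| = 8.
|P ∖ Q| = |P| − |P∩Q| = 29 − 8 = 21.00.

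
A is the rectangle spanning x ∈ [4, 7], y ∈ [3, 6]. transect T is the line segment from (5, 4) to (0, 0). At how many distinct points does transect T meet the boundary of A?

The segment meets the boundary at (4,3.2).

1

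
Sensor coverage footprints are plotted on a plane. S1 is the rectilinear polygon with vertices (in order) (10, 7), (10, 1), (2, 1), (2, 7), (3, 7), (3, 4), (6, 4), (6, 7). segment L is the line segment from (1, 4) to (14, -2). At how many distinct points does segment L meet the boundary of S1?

2

The segment meets the boundary at (7.5,1), (2,3.538).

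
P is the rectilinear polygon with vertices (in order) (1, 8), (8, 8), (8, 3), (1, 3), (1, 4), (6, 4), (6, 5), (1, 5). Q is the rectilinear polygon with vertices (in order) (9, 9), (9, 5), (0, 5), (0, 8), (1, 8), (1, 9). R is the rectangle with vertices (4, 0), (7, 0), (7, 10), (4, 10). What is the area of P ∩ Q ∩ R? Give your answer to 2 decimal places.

The intersection is the polygon with vertices (6,5), (4,5), (4,8), (7,8), (7,5).
By the shoelace formula its area is 9.00.

9.00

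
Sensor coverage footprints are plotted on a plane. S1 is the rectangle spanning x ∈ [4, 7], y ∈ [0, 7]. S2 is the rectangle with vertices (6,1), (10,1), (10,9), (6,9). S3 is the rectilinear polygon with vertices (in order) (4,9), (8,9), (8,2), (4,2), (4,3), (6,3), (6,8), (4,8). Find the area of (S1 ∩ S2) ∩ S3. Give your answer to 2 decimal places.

5.00

The region (S1 ∩ S2) ∩ S3 is the polygon with vertices (7,2), (6,2), (6,3), (6,7), (7,7).
By the shoelace formula its area is 5.00.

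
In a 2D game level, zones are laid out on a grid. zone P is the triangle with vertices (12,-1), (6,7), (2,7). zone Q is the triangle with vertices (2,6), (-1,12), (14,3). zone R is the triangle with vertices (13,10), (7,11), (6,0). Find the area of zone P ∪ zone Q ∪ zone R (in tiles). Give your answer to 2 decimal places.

64.74

By inclusion–exclusion:
Individual areas: |zone P| = 16, |zone Q| = 31.5, |zone R| = 33.5.
|zone P∩zone Q| = 6.9371.
|zone P∩zone R| = 4.2563.
|zone Q∩zone R| = 6.0377.
|zone P∩zone Q∩zone R| = 0.9708.
|zone P ∪ zone Q ∪ zone R| = 81 − 17.2311 + 0.9708 = 64.74.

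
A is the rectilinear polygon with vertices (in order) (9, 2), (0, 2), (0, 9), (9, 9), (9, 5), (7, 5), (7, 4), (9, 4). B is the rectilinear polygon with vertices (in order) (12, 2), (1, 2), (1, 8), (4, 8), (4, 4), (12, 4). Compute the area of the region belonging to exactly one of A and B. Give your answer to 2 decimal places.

|A| = 61, |B| = 34, |A∩B| = 28.
|A △ B| = |A| + |B| − 2·|A∩B| = 61 + 34 − 56 = 39.00.

39.00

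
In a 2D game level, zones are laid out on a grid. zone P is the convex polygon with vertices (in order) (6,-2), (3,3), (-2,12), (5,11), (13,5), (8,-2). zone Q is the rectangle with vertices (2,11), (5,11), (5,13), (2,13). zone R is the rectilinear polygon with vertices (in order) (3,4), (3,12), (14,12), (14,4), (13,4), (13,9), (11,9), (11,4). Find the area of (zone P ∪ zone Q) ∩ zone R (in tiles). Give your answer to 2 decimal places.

44.50

|zone P ∪ zone Q| = 107.3571.
|(zone P ∪ zone Q) ∩ zone R| = 44.50.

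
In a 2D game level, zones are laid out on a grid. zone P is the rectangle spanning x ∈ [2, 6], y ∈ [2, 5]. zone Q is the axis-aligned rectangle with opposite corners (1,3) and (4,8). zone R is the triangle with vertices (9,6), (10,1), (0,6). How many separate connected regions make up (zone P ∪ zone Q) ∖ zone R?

(zone P ∪ zone Q) ∖ zone R splits into 2 disjoint pieces (area 10.25, area 6).

2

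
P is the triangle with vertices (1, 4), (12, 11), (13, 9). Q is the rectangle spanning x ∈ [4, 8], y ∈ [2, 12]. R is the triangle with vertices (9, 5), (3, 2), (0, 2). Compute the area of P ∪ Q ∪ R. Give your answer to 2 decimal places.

52.61

By inclusion–exclusion:
Individual areas: |P| = 14.5, |Q| = 40, |R| = 4.5.
|P∩Q| = 4.3939.
|P∩R| = 0.
|Q∩R| = 2.
|P∩Q∩R| = 0.
|P ∪ Q ∪ R| = 59 − 6.3939 + 0 = 52.61.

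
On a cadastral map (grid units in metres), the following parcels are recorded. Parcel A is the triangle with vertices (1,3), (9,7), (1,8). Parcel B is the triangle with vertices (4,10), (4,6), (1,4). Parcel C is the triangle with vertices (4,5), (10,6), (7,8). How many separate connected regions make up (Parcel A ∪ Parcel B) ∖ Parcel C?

(Parcel A ∪ Parcel B) ∖ Parcel C splits into 2 disjoint pieces (area 0.0549, area 16.9522).

2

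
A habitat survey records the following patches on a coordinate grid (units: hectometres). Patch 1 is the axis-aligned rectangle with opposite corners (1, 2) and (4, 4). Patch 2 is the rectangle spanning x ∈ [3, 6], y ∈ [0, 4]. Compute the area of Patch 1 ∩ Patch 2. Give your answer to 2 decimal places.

2.00

|Patch 1∩Patch 2|: x∈[3,4], y∈[2,4] → 1·2 = 2.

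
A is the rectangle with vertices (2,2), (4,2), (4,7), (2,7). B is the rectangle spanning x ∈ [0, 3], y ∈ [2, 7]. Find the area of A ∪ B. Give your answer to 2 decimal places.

20.00

By inclusion–exclusion:
Individual areas: |A| = 10, |B| = 15.
|A∩B|: x∈[2,3], y∈[2,7] → 1·5 = 5.
|A ∪ B| = 25 − 5 = 20.00.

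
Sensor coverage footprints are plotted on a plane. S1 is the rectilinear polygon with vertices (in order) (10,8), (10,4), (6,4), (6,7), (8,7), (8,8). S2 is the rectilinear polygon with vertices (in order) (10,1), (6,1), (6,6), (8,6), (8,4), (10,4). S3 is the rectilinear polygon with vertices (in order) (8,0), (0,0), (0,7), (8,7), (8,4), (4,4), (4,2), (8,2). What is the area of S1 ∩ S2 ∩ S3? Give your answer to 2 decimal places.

4.00

The intersection is the polygon with vertices (6,6), (8,6), (8,4), (6,4).
By the shoelace formula its area is 4.00.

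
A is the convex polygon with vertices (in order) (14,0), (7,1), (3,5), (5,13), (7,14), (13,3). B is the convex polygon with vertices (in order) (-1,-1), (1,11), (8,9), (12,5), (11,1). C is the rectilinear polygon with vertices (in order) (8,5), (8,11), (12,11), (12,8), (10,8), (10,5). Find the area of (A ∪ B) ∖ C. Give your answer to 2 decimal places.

121.90

|A ∪ B| = 132.2656.
|(A ∪ B) ∩ C| = 10.3636.
|(A ∪ B) ∖ C| = 132.2656 − 10.3636 = 121.90.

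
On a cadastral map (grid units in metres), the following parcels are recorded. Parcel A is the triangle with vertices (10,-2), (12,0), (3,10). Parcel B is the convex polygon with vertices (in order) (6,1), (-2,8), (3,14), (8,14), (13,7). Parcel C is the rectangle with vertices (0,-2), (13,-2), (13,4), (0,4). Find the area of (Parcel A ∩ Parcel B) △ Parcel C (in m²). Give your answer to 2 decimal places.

|Parcel A ∩ Parcel B| = 7.9787.
|(Parcel A ∩ Parcel B) ∩ Parcel C| = 2.2787.
|(Parcel A ∩ Parcel B) △ Parcel C| = 7.9787 + 78 − 4.5574 = 81.42.

81.42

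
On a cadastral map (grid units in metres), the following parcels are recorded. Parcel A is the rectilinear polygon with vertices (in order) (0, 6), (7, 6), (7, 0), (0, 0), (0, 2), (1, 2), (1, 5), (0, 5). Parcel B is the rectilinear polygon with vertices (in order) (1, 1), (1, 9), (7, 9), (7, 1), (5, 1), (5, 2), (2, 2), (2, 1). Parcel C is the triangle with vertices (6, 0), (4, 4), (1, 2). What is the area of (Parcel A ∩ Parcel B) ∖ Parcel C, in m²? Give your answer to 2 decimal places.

22.55

|Parcel A ∩ Parcel B| = 27.
|(Parcel A ∩ Parcel B) ∩ Parcel C| = 4.45.
|(Parcel A ∩ Parcel B) ∖ Parcel C| = 27 − 4.45 = 22.55.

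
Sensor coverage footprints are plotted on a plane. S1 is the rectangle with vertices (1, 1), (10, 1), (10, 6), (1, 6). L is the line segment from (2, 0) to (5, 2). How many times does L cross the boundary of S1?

The segment meets the boundary at (3.5,1).

1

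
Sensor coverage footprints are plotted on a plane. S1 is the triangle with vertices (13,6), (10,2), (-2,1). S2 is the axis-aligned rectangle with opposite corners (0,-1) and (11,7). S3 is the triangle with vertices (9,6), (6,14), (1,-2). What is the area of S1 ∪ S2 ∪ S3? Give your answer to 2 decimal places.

107.69

By inclusion–exclusion:
Individual areas: |S1| = 22.5, |S2| = 88, |S3| = 44.
|S1∩S2| = 20.
|S1∩S3| = 5.1425.
|S2∩S3| = 26.8125.
|S1∩S2∩S3| = 5.1425.
|S1 ∪ S2 ∪ S3| = 154.5 − 51.955 + 5.1425 = 107.69.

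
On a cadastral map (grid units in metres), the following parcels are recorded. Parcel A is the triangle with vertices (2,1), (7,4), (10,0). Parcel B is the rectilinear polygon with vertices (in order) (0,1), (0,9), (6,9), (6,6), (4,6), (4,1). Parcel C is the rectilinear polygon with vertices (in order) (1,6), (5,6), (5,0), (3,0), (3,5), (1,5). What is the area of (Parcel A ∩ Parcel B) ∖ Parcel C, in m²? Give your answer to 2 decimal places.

|Parcel A ∩ Parcel B| = 1.2.
|(Parcel A ∩ Parcel B) ∩ Parcel C| = 0.9.
|(Parcel A ∩ Parcel B) ∖ Parcel C| = 1.2 − 0.9 = 0.30.

0.30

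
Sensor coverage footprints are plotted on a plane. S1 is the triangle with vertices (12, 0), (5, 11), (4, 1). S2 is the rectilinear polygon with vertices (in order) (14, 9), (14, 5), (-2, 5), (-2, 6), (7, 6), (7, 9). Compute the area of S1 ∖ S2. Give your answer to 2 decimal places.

35.35

|S1| = 40.5, |S1∩S2| = 5.1474.
|S1 ∖ S2| = |S1| − |S1∩S2| = 40.5 − 5.1474 = 35.35.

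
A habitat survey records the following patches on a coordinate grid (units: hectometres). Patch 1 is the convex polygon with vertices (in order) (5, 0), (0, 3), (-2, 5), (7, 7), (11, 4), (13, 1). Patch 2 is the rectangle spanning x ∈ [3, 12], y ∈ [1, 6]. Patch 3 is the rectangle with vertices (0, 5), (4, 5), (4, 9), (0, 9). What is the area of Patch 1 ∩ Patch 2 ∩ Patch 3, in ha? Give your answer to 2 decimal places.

The intersection is the polygon with vertices (3,6), (4,6), (4,5), (3,5).
By the shoelace formula its area is 1.00.

1.00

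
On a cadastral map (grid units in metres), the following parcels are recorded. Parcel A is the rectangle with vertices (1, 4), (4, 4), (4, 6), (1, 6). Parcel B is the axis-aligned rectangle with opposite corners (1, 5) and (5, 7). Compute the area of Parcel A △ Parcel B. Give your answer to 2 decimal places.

|Parcel A∩Parcel B|: x∈[1,4], y∈[5,6] → 3·1 = 3.
|Parcel A △ Parcel B| = |Parcel A| + |Parcel B| − 2·|Parcel A∩Parcel B| = 6 + 8 − 6 = 8.00.

8.00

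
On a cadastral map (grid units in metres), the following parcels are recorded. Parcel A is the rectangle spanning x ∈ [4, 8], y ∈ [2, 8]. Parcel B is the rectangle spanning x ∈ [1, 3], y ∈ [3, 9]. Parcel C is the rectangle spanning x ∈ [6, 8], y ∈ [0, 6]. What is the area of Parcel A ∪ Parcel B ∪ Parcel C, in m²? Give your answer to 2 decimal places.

By inclusion–exclusion:
Individual areas: |Parcel A| = 24, |Parcel B| = 12, |Parcel C| = 12.
|Parcel A∩Parcel B| = 0 (no overlap).
|Parcel A∩Parcel C|: x∈[6,8], y∈[2,6] → 2·4 = 8.
|Parcel B∩Parcel C| = 0 (no overlap).
|Parcel A∩Parcel B∩Parcel C| = 0.
|Parcel A ∪ Parcel B ∪ Parcel C| = 48 − 8 + 0 = 40.00.

40.00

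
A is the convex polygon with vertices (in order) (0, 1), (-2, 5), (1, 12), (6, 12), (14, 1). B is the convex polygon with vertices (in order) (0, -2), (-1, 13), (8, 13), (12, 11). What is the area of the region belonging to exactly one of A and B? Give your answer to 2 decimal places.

|A| = 117.5, |B| = 105.5, |A∩B| = 74.2003.
|A △ B| = |A| + |B| − 2·|A∩B| = 117.5 + 105.5 − 148.4006 = 74.60.

74.60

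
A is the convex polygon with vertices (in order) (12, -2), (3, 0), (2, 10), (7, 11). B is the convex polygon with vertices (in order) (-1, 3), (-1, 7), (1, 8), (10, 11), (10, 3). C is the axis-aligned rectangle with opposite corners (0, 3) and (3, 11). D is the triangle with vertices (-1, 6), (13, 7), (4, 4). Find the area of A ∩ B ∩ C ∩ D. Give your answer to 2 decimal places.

The intersection is the polygon with vertices (3,4.4), (2.542,4.583), (2.376,6.241), (3,6.286).
By the shoelace formula its area is 0.95.

0.95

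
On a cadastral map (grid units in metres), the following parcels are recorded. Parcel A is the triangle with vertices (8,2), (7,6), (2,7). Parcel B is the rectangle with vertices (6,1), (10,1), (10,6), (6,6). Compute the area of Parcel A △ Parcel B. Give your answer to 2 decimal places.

|Parcel A| = 9.5, |Parcel B| = 20, |Parcel A∩Parcel B| = 4.3333.
|Parcel A △ Parcel B| = |Parcel A| + |Parcel B| − 2·|Parcel A∩Parcel B| = 9.5 + 20 − 8.6667 = 20.83.

20.83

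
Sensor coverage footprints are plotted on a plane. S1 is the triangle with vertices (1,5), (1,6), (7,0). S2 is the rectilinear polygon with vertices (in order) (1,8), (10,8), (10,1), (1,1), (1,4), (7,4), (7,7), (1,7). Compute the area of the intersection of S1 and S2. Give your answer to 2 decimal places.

1.50

The intersection is the polygon with vertices (6,1), (5.8,1), (2.2,4), (3,4).
By the shoelace formula its area is 1.50.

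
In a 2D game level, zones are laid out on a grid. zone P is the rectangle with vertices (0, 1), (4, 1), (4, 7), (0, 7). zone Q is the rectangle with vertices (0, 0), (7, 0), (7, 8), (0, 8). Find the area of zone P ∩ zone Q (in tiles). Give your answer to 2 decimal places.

|zone P∩zone Q|: x∈[0,4], y∈[1,7] → 4·6 = 24.

24.00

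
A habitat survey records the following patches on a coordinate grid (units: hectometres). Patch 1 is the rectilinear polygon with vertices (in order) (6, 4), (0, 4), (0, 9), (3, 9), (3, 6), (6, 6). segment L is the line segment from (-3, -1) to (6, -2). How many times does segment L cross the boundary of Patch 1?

0

The segment lies entirely outside Patch 1 and never meets its boundary.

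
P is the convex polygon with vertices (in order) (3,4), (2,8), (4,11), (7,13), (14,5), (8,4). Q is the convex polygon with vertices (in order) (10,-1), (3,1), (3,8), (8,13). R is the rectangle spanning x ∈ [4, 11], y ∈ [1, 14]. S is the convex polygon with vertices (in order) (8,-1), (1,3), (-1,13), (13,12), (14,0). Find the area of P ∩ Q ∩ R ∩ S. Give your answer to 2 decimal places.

33.23

The intersection is the polygon with vertices (8,4), (4,4), (4,9), (7.4,12.4), (7.533,12.39), (8.195,11.634), (9.256,4.209).
By the shoelace formula its area is 33.23.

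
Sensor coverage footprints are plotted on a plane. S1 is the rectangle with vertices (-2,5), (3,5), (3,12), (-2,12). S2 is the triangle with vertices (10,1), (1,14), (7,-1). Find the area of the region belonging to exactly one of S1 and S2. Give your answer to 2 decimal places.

|S1| = 35, |S2| = 28.5, |S1∩S2| = 1.5265.
|S1 △ S2| = |S1| + |S2| − 2·|S1∩S2| = 35 + 28.5 − 3.053 = 60.45.

60.45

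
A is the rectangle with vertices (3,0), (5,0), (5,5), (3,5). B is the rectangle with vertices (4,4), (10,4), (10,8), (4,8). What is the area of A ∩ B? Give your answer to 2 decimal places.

1.00

|A∩B|: x∈[4,5], y∈[4,5] → 1·1 = 1.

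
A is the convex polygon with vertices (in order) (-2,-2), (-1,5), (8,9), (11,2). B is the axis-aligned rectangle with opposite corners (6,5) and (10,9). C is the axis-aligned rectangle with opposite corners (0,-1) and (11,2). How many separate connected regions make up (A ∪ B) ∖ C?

1

(A ∪ B) ∖ C is a single connected region.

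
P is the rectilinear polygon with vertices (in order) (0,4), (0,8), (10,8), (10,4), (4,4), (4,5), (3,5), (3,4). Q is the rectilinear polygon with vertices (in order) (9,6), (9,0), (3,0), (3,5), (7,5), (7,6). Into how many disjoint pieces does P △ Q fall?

P △ Q is a single connected region.

1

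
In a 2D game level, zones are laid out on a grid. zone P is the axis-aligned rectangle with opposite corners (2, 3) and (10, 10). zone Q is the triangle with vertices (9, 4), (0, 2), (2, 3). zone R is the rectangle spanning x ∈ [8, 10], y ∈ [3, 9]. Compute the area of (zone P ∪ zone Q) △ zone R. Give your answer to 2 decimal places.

|zone P ∪ zone Q| = 57.25.
|(zone P ∪ zone Q) ∩ zone R| = 12.
|(zone P ∪ zone Q) △ zone R| = 57.25 + 12 − 24 = 45.25.

45.25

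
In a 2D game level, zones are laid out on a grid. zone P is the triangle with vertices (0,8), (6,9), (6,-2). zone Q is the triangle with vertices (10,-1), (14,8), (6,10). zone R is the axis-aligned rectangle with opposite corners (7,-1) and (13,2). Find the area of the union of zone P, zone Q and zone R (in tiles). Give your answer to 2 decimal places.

87.36

By inclusion–exclusion:
Individual areas: |zone P| = 33, |zone Q| = 40, |zone R| = 18.
|zone P∩zone Q| = 0.
|zone P∩zone R| = 0.
|zone Q∩zone R| = 3.6364.
|zone P∩zone Q∩zone R| = 0.
|zone P ∪ zone Q ∪ zone R| = 91 − 3.6364 + 0 = 87.36.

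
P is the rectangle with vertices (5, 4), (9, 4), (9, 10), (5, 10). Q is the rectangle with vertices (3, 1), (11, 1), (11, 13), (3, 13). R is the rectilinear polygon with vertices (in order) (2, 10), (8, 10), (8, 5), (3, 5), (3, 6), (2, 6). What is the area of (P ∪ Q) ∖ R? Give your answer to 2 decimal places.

|P ∪ Q| = 96.
|(P ∪ Q) ∩ R| = 25.
|(P ∪ Q) ∖ R| = 96 − 25 = 71.00.

71.00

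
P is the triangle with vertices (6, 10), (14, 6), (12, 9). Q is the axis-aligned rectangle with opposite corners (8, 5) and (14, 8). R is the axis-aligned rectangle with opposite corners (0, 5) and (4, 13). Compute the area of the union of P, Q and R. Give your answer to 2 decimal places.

By inclusion–exclusion:
Individual areas: |P| = 8, |Q| = 18, |R| = 32.
|P∩Q| = 2.6667.
|P∩R| = 0.
|Q∩R| = 0 (no overlap).
|P∩Q∩R| = 0.
|P ∪ Q ∪ R| = 58 − 2.6667 + 0 = 55.33.

55.33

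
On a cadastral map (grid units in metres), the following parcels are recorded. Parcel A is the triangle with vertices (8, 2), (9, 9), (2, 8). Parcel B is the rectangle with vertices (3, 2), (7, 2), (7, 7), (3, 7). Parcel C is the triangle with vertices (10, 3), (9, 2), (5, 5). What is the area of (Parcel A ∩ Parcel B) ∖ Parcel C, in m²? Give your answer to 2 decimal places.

|Parcel A ∩ Parcel B| = 8.
|(Parcel A ∩ Parcel B) ∩ Parcel C| = 0.7.
|(Parcel A ∩ Parcel B) ∖ Parcel C| = 8 − 0.7 = 7.30.

7.30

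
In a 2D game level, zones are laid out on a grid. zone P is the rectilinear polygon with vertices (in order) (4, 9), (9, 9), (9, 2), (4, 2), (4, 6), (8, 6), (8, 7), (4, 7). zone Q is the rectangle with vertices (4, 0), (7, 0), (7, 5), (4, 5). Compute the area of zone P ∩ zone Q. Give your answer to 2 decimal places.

The intersection is the polygon with vertices (4,2), (4,5), (7,5), (7,2).
By the shoelace formula its area is 9.00.

9.00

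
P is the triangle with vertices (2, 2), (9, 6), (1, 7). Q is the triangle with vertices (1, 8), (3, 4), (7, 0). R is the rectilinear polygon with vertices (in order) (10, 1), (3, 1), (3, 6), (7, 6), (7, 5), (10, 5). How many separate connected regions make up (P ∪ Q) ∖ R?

(P ∪ Q) ∖ R splits into 2 disjoint pieces (area 10.4864, area 0.125).

2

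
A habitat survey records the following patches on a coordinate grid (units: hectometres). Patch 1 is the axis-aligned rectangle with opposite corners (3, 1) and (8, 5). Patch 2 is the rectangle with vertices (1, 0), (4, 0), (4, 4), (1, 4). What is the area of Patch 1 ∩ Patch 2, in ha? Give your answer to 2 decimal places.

|Patch 1∩Patch 2|: x∈[3,4], y∈[1,4] → 1·3 = 3.

3.00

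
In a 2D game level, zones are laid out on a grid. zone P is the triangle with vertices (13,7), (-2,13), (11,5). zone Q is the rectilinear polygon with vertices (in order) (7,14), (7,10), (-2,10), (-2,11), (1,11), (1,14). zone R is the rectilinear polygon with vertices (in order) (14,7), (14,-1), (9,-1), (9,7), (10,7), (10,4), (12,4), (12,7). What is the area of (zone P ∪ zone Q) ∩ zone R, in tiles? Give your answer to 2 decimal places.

1.58

|zone P ∪ zone Q| = 45.0317.
|(zone P ∪ zone Q) ∩ zone R| = 1.58.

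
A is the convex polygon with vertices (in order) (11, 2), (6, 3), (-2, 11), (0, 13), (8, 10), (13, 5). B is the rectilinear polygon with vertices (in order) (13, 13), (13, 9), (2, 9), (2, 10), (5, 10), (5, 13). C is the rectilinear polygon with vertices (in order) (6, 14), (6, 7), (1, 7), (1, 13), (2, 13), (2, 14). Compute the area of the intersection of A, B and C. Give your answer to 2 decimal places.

The intersection is the polygon with vertices (2,9), (2,10), (5,10), (5,11.125), (6,10.75), (6,9).
By the shoelace formula its area is 4.94.

4.94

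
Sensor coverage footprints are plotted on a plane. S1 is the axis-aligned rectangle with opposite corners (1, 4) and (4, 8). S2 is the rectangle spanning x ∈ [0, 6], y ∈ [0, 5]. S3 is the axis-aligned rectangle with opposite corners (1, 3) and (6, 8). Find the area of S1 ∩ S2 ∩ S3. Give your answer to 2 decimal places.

3.00

The intersection is the polygon with vertices (1,4), (1,5), (4,5), (4,4).
By the shoelace formula its area is 3.00.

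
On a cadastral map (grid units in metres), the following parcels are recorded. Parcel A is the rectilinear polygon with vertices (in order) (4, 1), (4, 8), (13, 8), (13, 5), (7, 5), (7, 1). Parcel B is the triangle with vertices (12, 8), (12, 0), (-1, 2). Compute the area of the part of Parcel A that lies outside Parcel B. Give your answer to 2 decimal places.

|Parcel A| = 39, |Parcel A∩Parcel B| = 21.0577.
|Parcel A ∖ Parcel B| = |Parcel A| − |Parcel A∩Parcel B| = 39 − 21.0577 = 17.94.

17.94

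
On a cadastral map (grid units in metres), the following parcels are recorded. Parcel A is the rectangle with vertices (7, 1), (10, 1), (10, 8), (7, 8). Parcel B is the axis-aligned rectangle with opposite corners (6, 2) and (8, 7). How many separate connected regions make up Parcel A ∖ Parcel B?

1

Parcel A ∖ Parcel B is a single connected region.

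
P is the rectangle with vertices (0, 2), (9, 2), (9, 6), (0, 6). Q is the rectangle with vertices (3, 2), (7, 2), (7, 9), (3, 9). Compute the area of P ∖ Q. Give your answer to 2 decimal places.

|P∩Q|: x∈[3,7], y∈[2,6] → 4·4 = 16.
|P| = 36.
|P ∖ Q| = |P| − |P∩Q| = 36 − 16 = 20.00.

20.00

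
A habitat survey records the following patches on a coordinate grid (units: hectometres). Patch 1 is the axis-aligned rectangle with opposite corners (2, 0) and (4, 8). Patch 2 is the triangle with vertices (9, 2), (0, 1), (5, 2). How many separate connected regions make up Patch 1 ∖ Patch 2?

Patch 1 ∖ Patch 2 splits into 2 disjoint pieces (area 2.6667, area 12.8).

2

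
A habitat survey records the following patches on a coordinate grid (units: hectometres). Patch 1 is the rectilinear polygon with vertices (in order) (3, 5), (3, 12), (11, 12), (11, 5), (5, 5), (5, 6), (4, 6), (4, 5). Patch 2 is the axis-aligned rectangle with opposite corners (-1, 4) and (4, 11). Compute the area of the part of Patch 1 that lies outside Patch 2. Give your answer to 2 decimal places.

49.00

|Patch 1| = 55, |Patch 1∩Patch 2| = 6.
|Patch 1 ∖ Patch 2| = |Patch 1| − |Patch 1∩Patch 2| = 55 − 6 = 49.00.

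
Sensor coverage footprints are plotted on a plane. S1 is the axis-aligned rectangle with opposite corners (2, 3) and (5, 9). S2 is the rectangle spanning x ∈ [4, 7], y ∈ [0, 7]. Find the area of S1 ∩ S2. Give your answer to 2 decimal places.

4.00

|S1∩S2|: x∈[4,5], y∈[3,7] → 1·4 = 4.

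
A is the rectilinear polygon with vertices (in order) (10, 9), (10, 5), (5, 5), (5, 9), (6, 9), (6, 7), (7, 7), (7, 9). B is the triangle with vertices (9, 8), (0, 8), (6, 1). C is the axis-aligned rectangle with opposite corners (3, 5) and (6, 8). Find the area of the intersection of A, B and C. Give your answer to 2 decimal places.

3.00

The intersection is the polygon with vertices (5,8), (6,8), (6,7), (6,5), (5,5).
By the shoelace formula its area is 3.00.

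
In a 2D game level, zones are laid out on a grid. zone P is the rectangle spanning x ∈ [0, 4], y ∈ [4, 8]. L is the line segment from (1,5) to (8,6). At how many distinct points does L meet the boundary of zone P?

1

The segment meets the boundary at (4,5.429).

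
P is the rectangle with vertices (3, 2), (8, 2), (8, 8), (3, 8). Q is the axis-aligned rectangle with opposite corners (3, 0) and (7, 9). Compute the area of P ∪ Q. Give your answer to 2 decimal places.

By inclusion–exclusion:
Individual areas: |P| = 30, |Q| = 36.
|P∩Q|: x∈[3,7], y∈[2,8] → 4·6 = 24.
|P ∪ Q| = 66 − 24 = 42.00.

42.00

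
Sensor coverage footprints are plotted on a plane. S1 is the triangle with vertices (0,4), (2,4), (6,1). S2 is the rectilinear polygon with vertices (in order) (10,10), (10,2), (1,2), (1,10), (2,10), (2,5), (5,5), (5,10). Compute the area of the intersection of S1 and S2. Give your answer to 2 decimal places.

2.42

The intersection is the polygon with vertices (2,4), (4.667,2), (4,2), (1,3.5), (1,4).
By the shoelace formula its area is 2.42.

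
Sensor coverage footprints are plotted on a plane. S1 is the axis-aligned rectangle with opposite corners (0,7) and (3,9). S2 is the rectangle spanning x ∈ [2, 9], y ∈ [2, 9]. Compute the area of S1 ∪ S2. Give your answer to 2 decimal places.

53.00

By inclusion–exclusion:
Individual areas: |S1| = 6, |S2| = 49.
|S1∩S2|: x∈[2,3], y∈[7,9] → 1·2 = 2.
|S1 ∪ S2| = 55 − 2 = 53.00.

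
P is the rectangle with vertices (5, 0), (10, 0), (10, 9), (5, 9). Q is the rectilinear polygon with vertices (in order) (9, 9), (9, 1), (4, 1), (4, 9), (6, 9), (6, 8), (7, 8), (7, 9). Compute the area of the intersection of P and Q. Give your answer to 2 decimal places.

The intersection is the polygon with vertices (9,9), (9,1), (5,1), (5,9), (6,9), (6,8), (7,8), (7,9).
By the shoelace formula its area is 31.00.

31.00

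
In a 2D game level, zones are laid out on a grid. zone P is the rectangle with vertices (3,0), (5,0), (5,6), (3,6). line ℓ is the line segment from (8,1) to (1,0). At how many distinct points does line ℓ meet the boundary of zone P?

The segment meets the boundary at (3,0.286), (5,0.571).

2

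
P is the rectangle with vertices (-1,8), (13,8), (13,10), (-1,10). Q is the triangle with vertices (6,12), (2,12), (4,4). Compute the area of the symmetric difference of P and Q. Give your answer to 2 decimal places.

|P| = 28, |Q| = 16, |P∩Q| = 5.
|P △ Q| = |P| + |Q| − 2·|P∩Q| = 28 + 16 − 10 = 34.00.

34.00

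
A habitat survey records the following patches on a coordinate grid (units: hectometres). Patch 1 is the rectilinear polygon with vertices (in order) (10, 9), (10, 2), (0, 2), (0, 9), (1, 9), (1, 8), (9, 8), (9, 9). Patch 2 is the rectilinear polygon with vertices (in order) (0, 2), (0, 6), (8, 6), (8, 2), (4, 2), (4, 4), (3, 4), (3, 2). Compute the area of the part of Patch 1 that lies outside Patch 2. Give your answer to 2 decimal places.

|Patch 1| = 62, |Patch 1∩Patch 2| = 30.
|Patch 1 ∖ Patch 2| = |Patch 1| − |Patch 1∩Patch 2| = 62 − 30 = 32.00.

32.00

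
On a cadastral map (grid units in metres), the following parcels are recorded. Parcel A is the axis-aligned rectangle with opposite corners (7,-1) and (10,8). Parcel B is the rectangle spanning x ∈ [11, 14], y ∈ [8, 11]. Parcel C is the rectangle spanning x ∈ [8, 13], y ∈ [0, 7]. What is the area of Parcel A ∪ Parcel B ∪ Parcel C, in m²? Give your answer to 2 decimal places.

By inclusion–exclusion:
Individual areas: |Parcel A| = 27, |Parcel B| = 9, |Parcel C| = 35.
|Parcel A∩Parcel B| = 0 (no overlap).
|Parcel A∩Parcel C|: x∈[8,10], y∈[0,7] → 2·7 = 14.
|Parcel B∩Parcel C| = 0 (no overlap).
|Parcel A∩Parcel B∩Parcel C| = 0.
|Parcel A ∪ Parcel B ∪ Parcel C| = 71 − 14 + 0 = 57.00.

57.00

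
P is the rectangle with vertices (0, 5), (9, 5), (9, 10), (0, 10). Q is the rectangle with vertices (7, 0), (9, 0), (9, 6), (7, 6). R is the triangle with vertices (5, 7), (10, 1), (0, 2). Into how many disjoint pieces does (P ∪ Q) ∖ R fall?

2

(P ∪ Q) ∖ R splits into 2 disjoint pieces (area 44.5333, area 2.4).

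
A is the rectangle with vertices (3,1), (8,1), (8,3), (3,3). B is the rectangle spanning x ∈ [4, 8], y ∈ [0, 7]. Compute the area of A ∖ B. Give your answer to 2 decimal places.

2.00

|A∩B|: x∈[4,8], y∈[1,3] → 4·2 = 8.
|A| = 10.
|A ∖ B| = |A| − |A∩B| = 10 − 8 = 2.00.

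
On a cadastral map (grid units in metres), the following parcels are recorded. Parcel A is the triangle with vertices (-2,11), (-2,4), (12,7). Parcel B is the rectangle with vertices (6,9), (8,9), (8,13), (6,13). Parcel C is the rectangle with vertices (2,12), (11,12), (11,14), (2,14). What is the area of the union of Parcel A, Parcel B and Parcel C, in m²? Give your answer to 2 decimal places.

By inclusion–exclusion:
Individual areas: |Parcel A| = 49, |Parcel B| = 8, |Parcel C| = 18.
|Parcel A∩Parcel B| = 0.
|Parcel A∩Parcel C| = 0.
|Parcel B∩Parcel C|: x∈[6,8], y∈[12,13] → 2·1 = 2.
|Parcel A∩Parcel B∩Parcel C| = 0.
|Parcel A ∪ Parcel B ∪ Parcel C| = 75 − 2 + 0 = 73.00.

73.00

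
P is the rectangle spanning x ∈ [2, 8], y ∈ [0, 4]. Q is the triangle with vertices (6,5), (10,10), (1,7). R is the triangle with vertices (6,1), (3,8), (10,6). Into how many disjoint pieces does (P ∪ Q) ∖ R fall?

3

(P ∪ Q) ∖ R splits into 3 disjoint pieces (area 18.5714, area 7.7138, area 2.2838).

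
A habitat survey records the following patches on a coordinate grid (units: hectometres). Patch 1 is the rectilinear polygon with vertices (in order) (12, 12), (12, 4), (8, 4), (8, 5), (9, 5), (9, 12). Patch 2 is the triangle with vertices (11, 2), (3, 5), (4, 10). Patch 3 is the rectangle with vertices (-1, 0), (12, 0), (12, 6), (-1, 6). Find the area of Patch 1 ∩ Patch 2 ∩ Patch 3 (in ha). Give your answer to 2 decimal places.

The intersection is the polygon with vertices (8,5), (8.375,5), (9.25,4), (8,4).
By the shoelace formula its area is 0.81.

0.81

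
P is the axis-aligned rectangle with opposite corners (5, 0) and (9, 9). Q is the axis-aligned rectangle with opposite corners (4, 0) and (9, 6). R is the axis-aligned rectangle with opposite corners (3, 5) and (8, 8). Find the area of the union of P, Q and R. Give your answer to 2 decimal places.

47.00

By inclusion–exclusion:
Individual areas: |P| = 36, |Q| = 30, |R| = 15.
|P∩Q|: x∈[5,9], y∈[0,6] → 4·6 = 24.
|P∩R|: x∈[5,8], y∈[5,8] → 3·3 = 9.
|Q∩R|: x∈[4,8], y∈[5,6] → 4·1 = 4.
|P∩Q∩R| = 3.
|P ∪ Q ∪ R| = 81 − 37 + 3 = 47.00.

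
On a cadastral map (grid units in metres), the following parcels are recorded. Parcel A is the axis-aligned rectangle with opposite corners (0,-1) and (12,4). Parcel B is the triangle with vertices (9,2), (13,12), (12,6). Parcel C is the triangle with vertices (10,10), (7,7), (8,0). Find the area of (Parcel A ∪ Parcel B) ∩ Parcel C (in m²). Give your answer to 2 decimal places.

2.74

The region (Parcel A ∪ Parcel B) ∩ Parcel C is the polygon with vertices (8.8,4), (8,0), (7.429,4).
By the shoelace formula its area is 2.74.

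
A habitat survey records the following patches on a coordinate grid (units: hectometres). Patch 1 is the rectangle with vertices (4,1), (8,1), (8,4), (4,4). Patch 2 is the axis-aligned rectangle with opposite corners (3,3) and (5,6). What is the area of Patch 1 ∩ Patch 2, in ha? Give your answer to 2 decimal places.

1.00

|Patch 1∩Patch 2|: x∈[4,5], y∈[3,4] → 1·1 = 1.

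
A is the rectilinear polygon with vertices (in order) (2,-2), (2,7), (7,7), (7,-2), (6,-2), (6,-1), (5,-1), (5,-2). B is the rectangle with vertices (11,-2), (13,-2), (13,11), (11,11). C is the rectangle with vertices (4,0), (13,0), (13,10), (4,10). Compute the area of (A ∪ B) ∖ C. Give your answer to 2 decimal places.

|A ∪ B| = 70.
|(A ∪ B) ∩ C| = 41.
|(A ∪ B) ∖ C| = 70 − 41 = 29.00.

29.00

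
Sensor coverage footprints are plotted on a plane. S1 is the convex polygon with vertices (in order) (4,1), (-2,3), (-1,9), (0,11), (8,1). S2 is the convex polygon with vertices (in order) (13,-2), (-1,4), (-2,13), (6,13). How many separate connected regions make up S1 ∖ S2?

S1 ∖ S2 is a single connected region.

1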